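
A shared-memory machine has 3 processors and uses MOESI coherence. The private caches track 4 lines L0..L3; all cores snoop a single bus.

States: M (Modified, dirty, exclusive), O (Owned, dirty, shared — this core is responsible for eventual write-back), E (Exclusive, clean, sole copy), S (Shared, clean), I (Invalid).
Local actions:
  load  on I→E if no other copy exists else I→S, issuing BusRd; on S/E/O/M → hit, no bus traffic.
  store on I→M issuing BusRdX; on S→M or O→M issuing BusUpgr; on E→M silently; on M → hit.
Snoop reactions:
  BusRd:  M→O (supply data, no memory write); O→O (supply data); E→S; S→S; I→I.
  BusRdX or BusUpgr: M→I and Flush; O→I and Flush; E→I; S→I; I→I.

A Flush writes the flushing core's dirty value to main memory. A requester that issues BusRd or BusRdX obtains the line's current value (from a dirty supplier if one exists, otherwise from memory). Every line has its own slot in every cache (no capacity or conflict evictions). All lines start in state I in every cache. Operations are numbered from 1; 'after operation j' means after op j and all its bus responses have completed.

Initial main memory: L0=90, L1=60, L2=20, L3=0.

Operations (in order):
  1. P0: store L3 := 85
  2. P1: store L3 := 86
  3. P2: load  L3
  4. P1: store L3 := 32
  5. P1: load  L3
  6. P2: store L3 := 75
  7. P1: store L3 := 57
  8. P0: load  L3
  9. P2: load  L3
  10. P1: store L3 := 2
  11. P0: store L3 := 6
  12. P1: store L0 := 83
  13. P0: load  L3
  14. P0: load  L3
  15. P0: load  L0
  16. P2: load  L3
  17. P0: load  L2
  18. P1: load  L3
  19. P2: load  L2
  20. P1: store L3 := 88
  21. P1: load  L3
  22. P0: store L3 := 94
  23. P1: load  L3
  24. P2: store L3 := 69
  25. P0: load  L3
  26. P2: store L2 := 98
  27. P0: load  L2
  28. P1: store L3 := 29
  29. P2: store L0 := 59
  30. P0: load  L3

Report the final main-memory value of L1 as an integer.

memory[L1] = 60

[1] P0: store L3 := 85 | P0:M(85), P1:I, P2:I | bus: BusRdX
[2] P1: store L3 := 86 | P0:I, P1:M(86), P2:I | bus: BusRdX,Flush
[3] P2: load  L3 | P0:I, P1:O(86), P2:S(86) | bus: BusRd
[4] P1: store L3 := 32 | P0:I, P1:M(32), P2:I | bus: BusUpgr
[5] P1: load  L3 | P0:I, P1:M(32), P2:I | bus: none
[6] P2: store L3 := 75 | P0:I, P1:I, P2:M(75) | bus: BusRdX,Flush
[7] P1: store L3 := 57 | P0:I, P1:M(57), P2:I | bus: BusRdX,Flush
[8] P0: load  L3 | P0:S(57), P1:O(57), P2:I | bus: BusRd
[9] P2: load  L3 | P0:S(57), P1:O(57), P2:S(57) | bus: BusRd
[10] P1: store L3 := 2 | P0:I, P1:M(2), P2:I | bus: BusUpgr
[11] P0: store L3 := 6 | P0:M(6), P1:I, P2:I | bus: BusRdX,Flush
[12] P1: store L0 := 83 | P0:I, P1:M(83), P2:I | bus: BusRdX
[13] P0: load  L3 | P0:M(6), P1:I, P2:I | bus: none
[14] P0: load  L3 | P0:M(6), P1:I, P2:I | bus: none
[15] P0: load  L0 | P0:S(83), P1:O(83), P2:I | bus: BusRd
[16] P2: load  L3 | P0:O(6), P1:I, P2:S(6) | bus: BusRd
[17] P0: load  L2 | P0:E(20), P1:I, P2:I | bus: BusRd
[18] P1: load  L3 | P0:O(6), P1:S(6), P2:S(6) | bus: BusRd
[19] P2: load  L2 | P0:S(20), P1:I, P2:S(20) | bus: BusRd
[20] P1: store L3 := 88 | P0:I, P1:M(88), P2:I | bus: BusUpgr,Flush
[21] P1: load  L3 | P0:I, P1:M(88), P2:I | bus: none
[22] P0: store L3 := 94 | P0:M(94), P1:I, P2:I | bus: BusRdX,Flush
[23] P1: load  L3 | P0:O(94), P1:S(94), P2:I | bus: BusRd
[24] P2: store L3 := 69 | P0:I, P1:I, P2:M(69) | bus: BusRdX,Flush
[25] P0: load  L3 | P0:S(69), P1:I, P2:O(69) | bus: BusRd
[26] P2: store L2 := 98 | P0:I, P1:I, P2:M(98) | bus: BusUpgr
[27] P0: load  L2 | P0:S(98), P1:I, P2:O(98) | bus: BusRd
[28] P1: store L3 := 29 | P0:I, P1:M(29), P2:I | bus: BusRdX,Flush
[29] P2: store L0 := 59 | P0:I, P1:I, P2:M(59) | bus: BusRdX,Flush
[30] P0: load  L3 | P0:S(29), P1:O(29), P2:I | bus: BusRd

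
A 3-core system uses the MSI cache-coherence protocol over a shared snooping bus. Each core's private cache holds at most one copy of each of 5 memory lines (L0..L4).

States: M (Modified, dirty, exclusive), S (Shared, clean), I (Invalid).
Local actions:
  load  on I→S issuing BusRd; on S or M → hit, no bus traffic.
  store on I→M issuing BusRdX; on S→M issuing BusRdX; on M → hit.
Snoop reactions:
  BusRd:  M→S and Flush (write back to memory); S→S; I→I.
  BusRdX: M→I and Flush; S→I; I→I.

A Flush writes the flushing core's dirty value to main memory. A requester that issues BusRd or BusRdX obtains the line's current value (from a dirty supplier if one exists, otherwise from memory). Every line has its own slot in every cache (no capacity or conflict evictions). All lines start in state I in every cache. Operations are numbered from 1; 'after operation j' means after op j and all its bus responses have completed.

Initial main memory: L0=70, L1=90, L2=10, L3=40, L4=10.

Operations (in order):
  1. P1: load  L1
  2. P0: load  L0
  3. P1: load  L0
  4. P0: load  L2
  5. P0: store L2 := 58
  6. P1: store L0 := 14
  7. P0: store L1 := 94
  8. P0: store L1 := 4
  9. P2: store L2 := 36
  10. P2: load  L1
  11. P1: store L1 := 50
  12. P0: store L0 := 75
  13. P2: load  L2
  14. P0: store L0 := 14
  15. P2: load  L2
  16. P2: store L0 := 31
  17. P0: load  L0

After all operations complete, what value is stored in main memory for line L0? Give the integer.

memory[L0] = 31

step 1: P1: load  L1  ⟶  ISI  (L1)  txn=BusRd  M[L1]=90
step 2: P0: load  L0  ⟶  SII  (L0)  txn=BusRd  M[L0]=70
step 3: P1: load  L0  ⟶  SSI  (L0)  txn=BusRd  M[L0]=70
step 4: P0: load  L2  ⟶  SII  (L2)  txn=BusRd  M[L2]=10
step 5: P0: store L2 := 58  ⟶  MII  (L2)  txn=BusRdX  M[L2]=10
step 6: P1: store L0 := 14  ⟶  IMI  (L0)  txn=BusRdX  M[L0]=70
step 7: P0: store L1 := 94  ⟶  MII  (L1)  txn=BusRdX  M[L1]=90
step 8: P0: store L1 := 4  ⟶  MII  (L1)  txn=∅  M[L1]=90
step 9: P2: store L2 := 36  ⟶  IIM  (L2)  txn=BusRdX+Flush  M[L2]=58
step 10: P2: load  L1  ⟶  SIS  (L1)  txn=BusRd+Flush  M[L1]=4
step 11: P1: store L1 := 50  ⟶  IMI  (L1)  txn=BusRdX  M[L1]=4
step 12: P0: store L0 := 75  ⟶  MII  (L0)  txn=BusRdX+Flush  M[L0]=14
step 13: P2: load  L2  ⟶  IIM  (L2)  txn=∅  M[L2]=58
step 14: P0: store L0 := 14  ⟶  MII  (L0)  txn=∅  M[L0]=14
step 15: P2: load  L2  ⟶  IIM  (L2)  txn=∅  M[L2]=58
step 16: P2: store L0 := 31  ⟶  IIM  (L0)  txn=BusRdX+Flush  M[L0]=14
step 17: P0: load  L0  ⟶  SIS  (L0)  txn=BusRd+Flush  M[L0]=31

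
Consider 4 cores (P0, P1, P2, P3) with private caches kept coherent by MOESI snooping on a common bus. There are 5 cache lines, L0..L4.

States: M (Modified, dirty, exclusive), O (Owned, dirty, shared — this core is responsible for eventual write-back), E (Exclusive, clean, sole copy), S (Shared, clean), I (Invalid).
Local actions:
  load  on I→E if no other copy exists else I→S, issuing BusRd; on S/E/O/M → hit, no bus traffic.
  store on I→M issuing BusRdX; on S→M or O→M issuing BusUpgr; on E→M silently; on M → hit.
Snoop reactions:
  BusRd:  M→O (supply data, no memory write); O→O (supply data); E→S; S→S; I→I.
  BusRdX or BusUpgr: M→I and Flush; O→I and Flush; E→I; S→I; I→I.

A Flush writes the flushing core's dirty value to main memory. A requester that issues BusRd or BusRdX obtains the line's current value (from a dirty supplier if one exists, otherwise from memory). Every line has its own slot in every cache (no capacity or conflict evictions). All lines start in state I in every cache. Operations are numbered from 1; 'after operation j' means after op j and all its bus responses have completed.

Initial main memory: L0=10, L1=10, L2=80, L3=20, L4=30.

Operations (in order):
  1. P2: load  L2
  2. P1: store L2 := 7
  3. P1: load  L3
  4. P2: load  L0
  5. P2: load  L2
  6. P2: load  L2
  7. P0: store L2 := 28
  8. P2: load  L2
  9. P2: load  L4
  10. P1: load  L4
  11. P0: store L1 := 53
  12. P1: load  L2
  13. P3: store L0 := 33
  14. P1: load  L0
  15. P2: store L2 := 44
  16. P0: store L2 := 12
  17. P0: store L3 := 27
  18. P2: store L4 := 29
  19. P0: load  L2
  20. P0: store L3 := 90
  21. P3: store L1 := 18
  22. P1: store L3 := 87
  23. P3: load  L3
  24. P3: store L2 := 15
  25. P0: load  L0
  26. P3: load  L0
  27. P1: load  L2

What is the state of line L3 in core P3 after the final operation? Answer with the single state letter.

  op1 P2: load  L2 → I/I/E/I on L2; bus BusRd; mem=80
  op2 P1: store L2 := 7 → I/M/I/I on L2; bus BusRdX; mem=80
  op3 P1: load  L3 → I/E/I/I on L3; bus BusRd; mem=20
  op4 P2: load  L0 → I/I/E/I on L0; bus BusRd; mem=10
  op5 P2: load  L2 → I/O/S/I on L2; bus BusRd; mem=80
  op6 P2: load  L2 → I/O/S/I on L2; bus (none); mem=80
  op7 P0: store L2 := 28 → M/I/I/I on L2; bus BusRdX Flush; mem=7
  op8 P2: load  L2 → O/I/S/I on L2; bus BusRd; mem=7
  op9 P2: load  L4 → I/I/E/I on L4; bus BusRd; mem=30
  op10 P1: load  L4 → I/S/S/I on L4; bus BusRd; mem=30
  op11 P0: store L1 := 53 → M/I/I/I on L1; bus BusRdX; mem=10
  op12 P1: load  L2 → O/S/S/I on L2; bus BusRd; mem=7
  op13 P3: store L0 := 33 → I/I/I/M on L0; bus BusRdX; mem=10
  op14 P1: load  L0 → I/S/I/O on L0; bus BusRd; mem=10
  op15 P2: store L2 := 44 → I/I/M/I on L2; bus BusUpgr Flush; mem=28
  op16 P0: store L2 := 12 → M/I/I/I on L2; bus BusRdX Flush; mem=44
  op17 P0: store L3 := 27 → M/I/I/I on L3; bus BusRdX; mem=20
  op18 P2: store L4 := 29 → I/I/M/I on L4; bus BusUpgr; mem=30
  op19 P0: load  L2 → M/I/I/I on L2; bus (none); mem=44
  op20 P0: store L3 := 90 → M/I/I/I on L3; bus (none); mem=20
  op21 P3: store L1 := 18 → I/I/I/M on L1; bus BusRdX Flush; mem=53
  op22 P1: store L3 := 87 → I/M/I/I on L3; bus BusRdX Flush; mem=90
  op23 P3: load  L3 → I/O/I/S on L3; bus BusRd; mem=90
  op24 P3: store L2 := 15 → I/I/I/M on L2; bus BusRdX Flush; mem=12
  op25 P0: load  L0 → S/S/I/O on L0; bus BusRd; mem=10
  op26 P3: load  L0 → S/S/I/O on L0; bus (none); mem=10
  op27 P1: load  L2 → I/S/I/O on L2; bus BusRd; mem=12

state = S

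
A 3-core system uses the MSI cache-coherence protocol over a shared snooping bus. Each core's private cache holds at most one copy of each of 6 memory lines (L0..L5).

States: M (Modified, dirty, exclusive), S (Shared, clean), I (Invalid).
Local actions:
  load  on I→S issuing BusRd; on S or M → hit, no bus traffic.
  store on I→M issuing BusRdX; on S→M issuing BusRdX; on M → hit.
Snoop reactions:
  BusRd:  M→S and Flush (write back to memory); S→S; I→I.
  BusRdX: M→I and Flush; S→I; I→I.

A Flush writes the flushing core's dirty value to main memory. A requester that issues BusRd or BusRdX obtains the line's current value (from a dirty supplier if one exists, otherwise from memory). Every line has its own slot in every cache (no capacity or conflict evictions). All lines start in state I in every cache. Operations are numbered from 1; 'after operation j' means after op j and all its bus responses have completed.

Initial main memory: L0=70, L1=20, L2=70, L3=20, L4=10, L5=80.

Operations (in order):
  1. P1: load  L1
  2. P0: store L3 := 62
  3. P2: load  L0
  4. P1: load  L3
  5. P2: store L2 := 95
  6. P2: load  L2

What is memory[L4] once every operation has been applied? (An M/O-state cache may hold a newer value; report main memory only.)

memory[L4] = 10

1. P1: load  L1  bus=[BusRd]  L1: P0=I P1=S P2=I  mem[L1]=20
2. P0: store L3 := 62  bus=[BusRdX]  L3: P0=M P1=I P2=I  mem[L3]=20
3. P2: load  L0  bus=[BusRd]  L0: P0=I P1=I P2=S  mem[L0]=70
4. P1: load  L3  bus=[BusRd,Flush]  L3: P0=S P1=S P2=I  mem[L3]=62
5. P2: store L2 := 95  bus=[BusRdX]  L2: P0=I P1=I P2=M  mem[L2]=70
6. P2: load  L2  bus=[-]  L2: P0=I P1=I P2=M  mem[L2]=70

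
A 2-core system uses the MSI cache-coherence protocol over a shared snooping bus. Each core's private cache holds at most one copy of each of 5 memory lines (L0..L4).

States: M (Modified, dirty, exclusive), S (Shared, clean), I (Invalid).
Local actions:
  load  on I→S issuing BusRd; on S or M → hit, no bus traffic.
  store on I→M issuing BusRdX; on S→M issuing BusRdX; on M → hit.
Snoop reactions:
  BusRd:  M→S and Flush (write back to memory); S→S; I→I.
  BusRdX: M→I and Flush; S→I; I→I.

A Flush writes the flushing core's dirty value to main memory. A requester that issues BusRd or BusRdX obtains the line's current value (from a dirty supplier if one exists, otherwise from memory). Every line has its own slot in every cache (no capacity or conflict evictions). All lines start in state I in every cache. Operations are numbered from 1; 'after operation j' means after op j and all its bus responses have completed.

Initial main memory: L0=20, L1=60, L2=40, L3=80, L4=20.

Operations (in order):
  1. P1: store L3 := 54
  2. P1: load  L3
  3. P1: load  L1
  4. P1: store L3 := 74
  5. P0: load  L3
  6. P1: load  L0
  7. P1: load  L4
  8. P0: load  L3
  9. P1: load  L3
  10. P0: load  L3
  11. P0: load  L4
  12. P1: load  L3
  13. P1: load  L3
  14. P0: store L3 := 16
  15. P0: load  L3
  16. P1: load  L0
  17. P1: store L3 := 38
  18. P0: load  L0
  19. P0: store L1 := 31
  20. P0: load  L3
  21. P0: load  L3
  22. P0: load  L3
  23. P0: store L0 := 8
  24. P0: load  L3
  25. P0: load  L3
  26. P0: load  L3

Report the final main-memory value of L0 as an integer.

memory[L0] = 20

  op1 P1: store L3 := 54 → I/M on L3; bus BusRdX; mem=80
  op2 P1: load  L3 → I/M on L3; bus (none); mem=80
  op3 P1: load  L1 → I/S on L1; bus BusRd; mem=60
  op4 P1: store L3 := 74 → I/M on L3; bus (none); mem=80
  op5 P0: load  L3 → S/S on L3; bus BusRd Flush; mem=74
  op6 P1: load  L0 → I/S on L0; bus BusRd; mem=20
  op7 P1: load  L4 → I/S on L4; bus BusRd; mem=20
  op8 P0: load  L3 → S/S on L3; bus (none); mem=74
  op9 P1: load  L3 → S/S on L3; bus (none); mem=74
  op10 P0: load  L3 → S/S on L3; bus (none); mem=74
  op11 P0: load  L4 → S/S on L4; bus BusRd; mem=20
  op12 P1: load  L3 → S/S on L3; bus (none); mem=74
  op13 P1: load  L3 → S/S on L3; bus (none); mem=74
  op14 P0: store L3 := 16 → M/I on L3; bus BusRdX; mem=74
  op15 P0: load  L3 → M/I on L3; bus (none); mem=74
  op16 P1: load  L0 → I/S on L0; bus (none); mem=20
  op17 P1: store L3 := 38 → I/M on L3; bus BusRdX Flush; mem=16
  op18 P0: load  L0 → S/S on L0; bus BusRd; mem=20
  op19 P0: store L1 := 31 → M/I on L1; bus BusRdX; mem=60
  op20 P0: load  L3 → S/S on L3; bus BusRd Flush; mem=38
  op21 P0: load  L3 → S/S on L3; bus (none); mem=38
  op22 P0: load  L3 → S/S on L3; bus (none); mem=38
  op23 P0: store L0 := 8 → M/I on L0; bus BusRdX; mem=20
  op24 P0: load  L3 → S/S on L3; bus (none); mem=38
  op25 P0: load  L3 → S/S on L3; bus (none); mem=38
  op26 P0: load  L3 → S/S on L3; bus (none); mem=38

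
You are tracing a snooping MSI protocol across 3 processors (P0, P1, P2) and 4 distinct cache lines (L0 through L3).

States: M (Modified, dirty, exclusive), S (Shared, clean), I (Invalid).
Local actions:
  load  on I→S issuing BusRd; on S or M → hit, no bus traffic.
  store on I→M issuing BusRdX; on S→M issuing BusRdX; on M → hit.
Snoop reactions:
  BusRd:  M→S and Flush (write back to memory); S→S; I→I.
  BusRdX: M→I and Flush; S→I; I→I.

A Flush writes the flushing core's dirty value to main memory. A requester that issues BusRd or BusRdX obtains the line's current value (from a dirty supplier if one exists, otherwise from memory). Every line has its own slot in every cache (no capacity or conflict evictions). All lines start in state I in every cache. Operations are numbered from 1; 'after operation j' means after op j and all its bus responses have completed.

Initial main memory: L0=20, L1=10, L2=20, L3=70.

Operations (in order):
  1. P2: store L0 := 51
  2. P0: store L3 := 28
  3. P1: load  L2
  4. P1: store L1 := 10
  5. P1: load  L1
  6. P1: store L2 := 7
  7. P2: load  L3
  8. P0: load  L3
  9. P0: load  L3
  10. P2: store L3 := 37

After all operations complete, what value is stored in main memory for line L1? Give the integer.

memory[L1] = 10

[1] P2: store L0 := 51 | P0:I, P1:I, P2:M(51) | bus: BusRdX
[2] P0: store L3 := 28 | P0:M(28), P1:I, P2:I | bus: BusRdX
[3] P1: load  L2 | P0:I, P1:S(20), P2:I | bus: BusRd
[4] P1: store L1 := 10 | P0:I, P1:M(10), P2:I | bus: BusRdX
[5] P1: load  L1 | P0:I, P1:M(10), P2:I | bus: none
[6] P1: store L2 := 7 | P0:I, P1:M(7), P2:I | bus: BusRdX
[7] P2: load  L3 | P0:S(28), P1:I, P2:S(28) | bus: BusRd,Flush
[8] P0: load  L3 | P0:S(28), P1:I, P2:S(28) | bus: none
[9] P0: load  L3 | P0:S(28), P1:I, P2:S(28) | bus: none
[10] P2: store L3 := 37 | P0:I, P1:I, P2:M(37) | bus: BusRdX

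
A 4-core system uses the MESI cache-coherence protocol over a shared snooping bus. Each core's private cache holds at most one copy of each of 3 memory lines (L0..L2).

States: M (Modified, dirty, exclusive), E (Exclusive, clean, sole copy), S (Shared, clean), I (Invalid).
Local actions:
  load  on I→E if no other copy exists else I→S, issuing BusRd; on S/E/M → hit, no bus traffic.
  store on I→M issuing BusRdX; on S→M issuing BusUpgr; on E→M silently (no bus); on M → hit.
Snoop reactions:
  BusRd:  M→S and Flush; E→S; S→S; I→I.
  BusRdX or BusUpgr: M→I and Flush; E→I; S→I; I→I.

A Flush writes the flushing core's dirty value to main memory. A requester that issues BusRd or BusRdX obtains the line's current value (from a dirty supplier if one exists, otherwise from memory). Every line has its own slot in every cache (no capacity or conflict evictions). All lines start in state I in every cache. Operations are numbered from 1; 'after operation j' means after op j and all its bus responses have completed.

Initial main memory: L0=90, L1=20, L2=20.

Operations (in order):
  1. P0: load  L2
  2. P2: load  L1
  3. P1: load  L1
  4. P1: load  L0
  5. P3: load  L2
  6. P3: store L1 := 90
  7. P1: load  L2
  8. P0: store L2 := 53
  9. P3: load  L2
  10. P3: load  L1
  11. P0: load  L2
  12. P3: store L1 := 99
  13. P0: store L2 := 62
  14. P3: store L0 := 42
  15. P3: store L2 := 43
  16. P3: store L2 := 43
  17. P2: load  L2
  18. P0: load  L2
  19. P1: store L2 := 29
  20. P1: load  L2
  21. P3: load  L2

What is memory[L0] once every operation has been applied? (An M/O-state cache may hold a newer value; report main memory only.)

[1] P0: load  L2 | P0:E(20), P1:I, P2:I, P3:I | bus: BusRd
[2] P2: load  L1 | P0:I, P1:I, P2:E(20), P3:I | bus: BusRd
[3] P1: load  L1 | P0:I, P1:S(20), P2:S(20), P3:I | bus: BusRd
[4] P1: load  L0 | P0:I, P1:E(90), P2:I, P3:I | bus: BusRd
[5] P3: load  L2 | P0:S(20), P1:I, P2:I, P3:S(20) | bus: BusRd
[6] P3: store L1 := 90 | P0:I, P1:I, P2:I, P3:M(90) | bus: BusRdX
[7] P1: load  L2 | P0:S(20), P1:S(20), P2:I, P3:S(20) | bus: BusRd
[8] P0: store L2 := 53 | P0:M(53), P1:I, P2:I, P3:I | bus: BusUpgr
[9] P3: load  L2 | P0:S(53), P1:I, P2:I, P3:S(53) | bus: BusRd,Flush
[10] P3: load  L1 | P0:I, P1:I, P2:I, P3:M(90) | bus: none
[11] P0: load  L2 | P0:S(53), P1:I, P2:I, P3:S(53) | bus: none
[12] P3: store L1 := 99 | P0:I, P1:I, P2:I, P3:M(99) | bus: none
[13] P0: store L2 := 62 | P0:M(62), P1:I, P2:I, P3:I | bus: BusUpgr
[14] P3: store L0 := 42 | P0:I, P1:I, P2:I, P3:M(42) | bus: BusRdX
[15] P3: store L2 := 43 | P0:I, P1:I, P2:I, P3:M(43) | bus: BusRdX,Flush
[16] P3: store L2 := 43 | P0:I, P1:I, P2:I, P3:M(43) | bus: none
[17] P2: load  L2 | P0:I, P1:I, P2:S(43), P3:S(43) | bus: BusRd,Flush
[18] P0: load  L2 | P0:S(43), P1:I, P2:S(43), P3:S(43) | bus: BusRd
[19] P1: store L2 := 29 | P0:I, P1:M(29), P2:I, P3:I | bus: BusRdX
[20] P1: load  L2 | P0:I, P1:M(29), P2:I, P3:I | bus: none
[21] P3: load  L2 | P0:I, P1:S(29), P2:I, P3:S(29) | bus: BusRd,Flush

memory[L0] = 90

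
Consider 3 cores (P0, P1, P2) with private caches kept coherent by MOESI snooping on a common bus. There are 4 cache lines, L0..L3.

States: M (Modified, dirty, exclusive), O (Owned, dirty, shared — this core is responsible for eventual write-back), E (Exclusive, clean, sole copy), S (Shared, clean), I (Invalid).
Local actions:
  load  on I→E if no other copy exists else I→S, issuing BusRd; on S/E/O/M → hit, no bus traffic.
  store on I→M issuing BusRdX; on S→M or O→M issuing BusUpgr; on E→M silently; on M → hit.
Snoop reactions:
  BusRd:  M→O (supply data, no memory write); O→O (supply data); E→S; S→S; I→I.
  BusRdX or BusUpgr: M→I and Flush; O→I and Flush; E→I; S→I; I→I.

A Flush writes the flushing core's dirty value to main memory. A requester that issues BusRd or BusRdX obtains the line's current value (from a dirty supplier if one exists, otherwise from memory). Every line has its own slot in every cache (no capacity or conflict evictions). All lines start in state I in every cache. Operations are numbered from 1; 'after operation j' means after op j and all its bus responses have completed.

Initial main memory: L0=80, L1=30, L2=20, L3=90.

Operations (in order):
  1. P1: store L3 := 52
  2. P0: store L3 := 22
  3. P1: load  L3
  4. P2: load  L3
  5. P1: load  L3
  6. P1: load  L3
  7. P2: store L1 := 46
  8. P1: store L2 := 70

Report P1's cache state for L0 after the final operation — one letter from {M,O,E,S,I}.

state = I

step 1: P1: store L3 := 52  ⟶  IMI  (L3)  txn=BusRdX  M[L3]=90
step 2: P0: store L3 := 22  ⟶  MII  (L3)  txn=BusRdX+Flush  M[L3]=52
step 3: P1: load  L3  ⟶  OSI  (L3)  txn=BusRd  M[L3]=52
step 4: P2: load  L3  ⟶  OSS  (L3)  txn=BusRd  M[L3]=52
step 5: P1: load  L3  ⟶  OSS  (L3)  txn=∅  M[L3]=52
step 6: P1: load  L3  ⟶  OSS  (L3)  txn=∅  M[L3]=52
step 7: P2: store L1 := 46  ⟶  IIM  (L1)  txn=BusRdX  M[L1]=30
step 8: P1: store L2 := 70  ⟶  IMI  (L2)  txn=BusRdX  M[L2]=20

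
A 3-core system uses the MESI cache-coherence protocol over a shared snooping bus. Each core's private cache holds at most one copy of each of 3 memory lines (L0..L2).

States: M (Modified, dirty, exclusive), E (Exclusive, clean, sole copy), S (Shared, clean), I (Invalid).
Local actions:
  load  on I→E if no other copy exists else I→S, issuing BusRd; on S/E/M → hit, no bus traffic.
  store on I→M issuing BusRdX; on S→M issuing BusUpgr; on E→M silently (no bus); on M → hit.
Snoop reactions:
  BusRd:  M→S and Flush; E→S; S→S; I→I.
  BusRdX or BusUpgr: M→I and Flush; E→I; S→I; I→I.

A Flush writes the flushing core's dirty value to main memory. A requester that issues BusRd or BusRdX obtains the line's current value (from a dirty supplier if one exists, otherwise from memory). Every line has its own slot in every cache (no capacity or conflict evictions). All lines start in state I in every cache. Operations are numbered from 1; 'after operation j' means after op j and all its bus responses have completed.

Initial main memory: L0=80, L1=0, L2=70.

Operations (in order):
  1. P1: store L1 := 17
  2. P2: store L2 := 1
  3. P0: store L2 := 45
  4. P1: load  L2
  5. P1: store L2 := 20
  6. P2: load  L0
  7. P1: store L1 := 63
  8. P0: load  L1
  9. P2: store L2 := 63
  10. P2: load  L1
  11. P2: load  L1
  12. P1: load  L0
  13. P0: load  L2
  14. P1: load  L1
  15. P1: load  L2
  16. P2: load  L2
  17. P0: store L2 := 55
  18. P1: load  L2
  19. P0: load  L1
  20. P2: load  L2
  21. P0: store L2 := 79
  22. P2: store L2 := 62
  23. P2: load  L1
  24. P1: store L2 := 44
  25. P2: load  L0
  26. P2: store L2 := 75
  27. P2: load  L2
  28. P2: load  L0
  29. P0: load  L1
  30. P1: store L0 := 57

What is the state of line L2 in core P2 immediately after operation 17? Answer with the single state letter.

step 1: P1: store L1 := 17  ⟶  IMI  (L1)  txn=BusRdX  M[L1]=0
step 2: P2: store L2 := 1  ⟶  IIM  (L2)  txn=BusRdX  M[L2]=70
step 3: P0: store L2 := 45  ⟶  MII  (L2)  txn=BusRdX+Flush  M[L2]=1
step 4: P1: load  L2  ⟶  SSI  (L2)  txn=BusRd+Flush  M[L2]=45
step 5: P1: store L2 := 20  ⟶  IMI  (L2)  txn=BusUpgr  M[L2]=45
step 6: P2: load  L0  ⟶  IIE  (L0)  txn=BusRd  M[L0]=80
step 7: P1: store L1 := 63  ⟶  IMI  (L1)  txn=∅  M[L1]=0
step 8: P0: load  L1  ⟶  SSI  (L1)  txn=BusRd+Flush  M[L1]=63
step 9: P2: store L2 := 63  ⟶  IIM  (L2)  txn=BusRdX+Flush  M[L2]=20
step 10: P2: load  L1  ⟶  SSS  (L1)  txn=BusRd  M[L1]=63
step 11: P2: load  L1  ⟶  SSS  (L1)  txn=∅  M[L1]=63
step 12: P1: load  L0  ⟶  ISS  (L0)  txn=BusRd  M[L0]=80
step 13: P0: load  L2  ⟶  SIS  (L2)  txn=BusRd+Flush  M[L2]=63
step 14: P1: load  L1  ⟶  SSS  (L1)  txn=∅  M[L1]=63
step 15: P1: load  L2  ⟶  SSS  (L2)  txn=BusRd  M[L2]=63
step 16: P2: load  L2  ⟶  SSS  (L2)  txn=∅  M[L2]=63
step 17: P0: store L2 := 55  ⟶  MII  (L2)  txn=BusUpgr  M[L2]=63
step 18: P1: load  L2  ⟶  SSI  (L2)  txn=BusRd+Flush  M[L2]=55
step 19: P0: load  L1  ⟶  SSS  (L1)  txn=∅  M[L1]=63
step 20: P2: load  L2  ⟶  SSS  (L2)  txn=BusRd  M[L2]=55
step 21: P0: store L2 := 79  ⟶  MII  (L2)  txn=BusUpgr  M[L2]=55
step 22: P2: store L2 := 62  ⟶  IIM  (L2)  txn=BusRdX+Flush  M[L2]=79
step 23: P2: load  L1  ⟶  SSS  (L1)  txn=∅  M[L1]=63
step 24: P1: store L2 := 44  ⟶  IMI  (L2)  txn=BusRdX+Flush  M[L2]=62
step 25: P2: load  L0  ⟶  ISS  (L0)  txn=∅  M[L0]=80
step 26: P2: store L2 := 75  ⟶  IIM  (L2)  txn=BusRdX+Flush  M[L2]=44
step 27: P2: load  L2  ⟶  IIM  (L2)  txn=∅  M[L2]=44
step 28: P2: load  L0  ⟶  ISS  (L0)  txn=∅  M[L0]=80
step 29: P0: load  L1  ⟶  SSS  (L1)  txn=∅  M[L1]=63
step 30: P1: store L0 := 57  ⟶  IMI  (L0)  txn=BusUpgr  M[L0]=80

state = I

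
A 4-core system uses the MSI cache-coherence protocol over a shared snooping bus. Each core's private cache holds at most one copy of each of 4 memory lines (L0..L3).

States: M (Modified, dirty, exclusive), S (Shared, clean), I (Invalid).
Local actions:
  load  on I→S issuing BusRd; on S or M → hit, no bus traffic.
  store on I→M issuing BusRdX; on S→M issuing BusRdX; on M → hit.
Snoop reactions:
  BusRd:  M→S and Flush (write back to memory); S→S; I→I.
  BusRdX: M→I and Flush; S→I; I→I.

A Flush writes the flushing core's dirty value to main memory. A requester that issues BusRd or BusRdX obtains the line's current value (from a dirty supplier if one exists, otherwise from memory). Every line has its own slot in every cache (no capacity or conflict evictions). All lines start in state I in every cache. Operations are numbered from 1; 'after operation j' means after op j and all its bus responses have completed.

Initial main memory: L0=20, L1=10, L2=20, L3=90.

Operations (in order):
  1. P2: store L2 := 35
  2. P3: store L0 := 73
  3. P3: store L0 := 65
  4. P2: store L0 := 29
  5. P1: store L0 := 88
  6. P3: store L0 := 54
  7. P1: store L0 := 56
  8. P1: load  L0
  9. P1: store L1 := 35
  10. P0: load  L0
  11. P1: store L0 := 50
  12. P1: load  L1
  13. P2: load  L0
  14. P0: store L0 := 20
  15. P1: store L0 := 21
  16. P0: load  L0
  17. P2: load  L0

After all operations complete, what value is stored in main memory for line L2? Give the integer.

memory[L2] = 20

[1] P2: store L2 := 35 | P0:I, P1:I, P2:M(35), P3:I | bus: BusRdX
[2] P3: store L0 := 73 | P0:I, P1:I, P2:I, P3:M(73) | bus: BusRdX
[3] P3: store L0 := 65 | P0:I, P1:I, P2:I, P3:M(65) | bus: none
[4] P2: store L0 := 29 | P0:I, P1:I, P2:M(29), P3:I | bus: BusRdX,Flush
[5] P1: store L0 := 88 | P0:I, P1:M(88), P2:I, P3:I | bus: BusRdX,Flush
[6] P3: store L0 := 54 | P0:I, P1:I, P2:I, P3:M(54) | bus: BusRdX,Flush
[7] P1: store L0 := 56 | P0:I, P1:M(56), P2:I, P3:I | bus: BusRdX,Flush
[8] P1: load  L0 | P0:I, P1:M(56), P2:I, P3:I | bus: none
[9] P1: store L1 := 35 | P0:I, P1:M(35), P2:I, P3:I | bus: BusRdX
[10] P0: load  L0 | P0:S(56), P1:S(56), P2:I, P3:I | bus: BusRd,Flush
[11] P1: store L0 := 50 | P0:I, P1:M(50), P2:I, P3:I | bus: BusRdX
[12] P1: load  L1 | P0:I, P1:M(35), P2:I, P3:I | bus: none
[13] P2: load  L0 | P0:I, P1:S(50), P2:S(50), P3:I | bus: BusRd,Flush
[14] P0: store L0 := 20 | P0:M(20), P1:I, P2:I, P3:I | bus: BusRdX
[15] P1: store L0 := 21 | P0:I, P1:M(21), P2:I, P3:I | bus: BusRdX,Flush
[16] P0: load  L0 | P0:S(21), P1:S(21), P2:I, P3:I | bus: BusRd,Flush
[17] P2: load  L0 | P0:S(21), P1:S(21), P2:S(21), P3:I | bus: BusRd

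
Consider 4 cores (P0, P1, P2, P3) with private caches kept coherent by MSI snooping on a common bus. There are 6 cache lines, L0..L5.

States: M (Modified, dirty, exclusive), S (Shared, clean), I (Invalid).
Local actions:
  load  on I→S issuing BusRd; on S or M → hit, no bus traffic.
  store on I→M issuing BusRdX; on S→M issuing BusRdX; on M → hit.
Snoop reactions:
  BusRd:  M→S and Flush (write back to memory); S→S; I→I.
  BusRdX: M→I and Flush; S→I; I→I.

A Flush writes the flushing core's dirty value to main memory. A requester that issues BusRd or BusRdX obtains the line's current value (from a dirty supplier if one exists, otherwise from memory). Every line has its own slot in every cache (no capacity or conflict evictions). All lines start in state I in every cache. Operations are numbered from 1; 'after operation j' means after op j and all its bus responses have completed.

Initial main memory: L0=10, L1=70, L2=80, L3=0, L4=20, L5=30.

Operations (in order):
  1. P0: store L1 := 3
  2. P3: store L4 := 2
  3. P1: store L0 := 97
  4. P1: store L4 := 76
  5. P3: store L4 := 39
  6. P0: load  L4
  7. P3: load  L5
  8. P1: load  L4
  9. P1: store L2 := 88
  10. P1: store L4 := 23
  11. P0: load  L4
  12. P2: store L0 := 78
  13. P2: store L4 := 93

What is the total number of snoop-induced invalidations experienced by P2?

invalidations = 0

step 1: P0: store L1 := 3  ⟶  MIII  (L1)  txn=BusRdX  M[L1]=70
step 2: P3: store L4 := 2  ⟶  IIIM  (L4)  txn=BusRdX  M[L4]=20
step 3: P1: store L0 := 97  ⟶  IMII  (L0)  txn=BusRdX  M[L0]=10
step 4: P1: store L4 := 76  ⟶  IMII  (L4)  txn=BusRdX+Flush  M[L4]=2
step 5: P3: store L4 := 39  ⟶  IIIM  (L4)  txn=BusRdX+Flush  M[L4]=76
step 6: P0: load  L4  ⟶  SIIS  (L4)  txn=BusRd+Flush  M[L4]=39
step 7: P3: load  L5  ⟶  IIIS  (L5)  txn=BusRd  M[L5]=30
step 8: P1: load  L4  ⟶  SSIS  (L4)  txn=BusRd  M[L4]=39
step 9: P1: store L2 := 88  ⟶  IMII  (L2)  txn=BusRdX  M[L2]=80
step 10: P1: store L4 := 23  ⟶  IMII  (L4)  txn=BusRdX  M[L4]=39
step 11: P0: load  L4  ⟶  SSII  (L4)  txn=BusRd+Flush  M[L4]=23
step 12: P2: store L0 := 78  ⟶  IIMI  (L0)  txn=BusRdX+Flush  M[L0]=97
step 13: P2: store L4 := 93  ⟶  IIMI  (L4)  txn=BusRdX  M[L4]=23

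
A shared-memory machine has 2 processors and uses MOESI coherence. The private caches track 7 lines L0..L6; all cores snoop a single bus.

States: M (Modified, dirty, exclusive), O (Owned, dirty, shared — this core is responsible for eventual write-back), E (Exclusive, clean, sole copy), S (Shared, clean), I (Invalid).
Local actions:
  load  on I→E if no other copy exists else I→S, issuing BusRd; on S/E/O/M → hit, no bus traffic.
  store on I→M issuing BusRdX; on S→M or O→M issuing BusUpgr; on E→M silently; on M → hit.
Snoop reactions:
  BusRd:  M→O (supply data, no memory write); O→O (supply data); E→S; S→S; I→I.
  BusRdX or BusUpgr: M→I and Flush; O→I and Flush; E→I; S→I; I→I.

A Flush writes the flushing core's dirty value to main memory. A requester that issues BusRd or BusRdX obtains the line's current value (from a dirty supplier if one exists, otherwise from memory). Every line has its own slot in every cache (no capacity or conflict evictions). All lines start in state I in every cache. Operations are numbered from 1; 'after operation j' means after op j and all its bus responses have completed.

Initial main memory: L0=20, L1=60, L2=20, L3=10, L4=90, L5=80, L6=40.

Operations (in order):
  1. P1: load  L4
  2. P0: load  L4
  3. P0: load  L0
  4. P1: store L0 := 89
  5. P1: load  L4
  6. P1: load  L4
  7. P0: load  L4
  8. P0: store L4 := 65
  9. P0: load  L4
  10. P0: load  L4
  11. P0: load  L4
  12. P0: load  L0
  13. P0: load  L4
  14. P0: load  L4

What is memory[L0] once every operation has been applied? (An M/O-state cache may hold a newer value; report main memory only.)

memory[L0] = 20

1. P1: load  L4  bus=[BusRd]  L4: P0=I P1=E  mem[L4]=90
2. P0: load  L4  bus=[BusRd]  L4: P0=S P1=S  mem[L4]=90
3. P0: load  L0  bus=[BusRd]  L0: P0=E P1=I  mem[L0]=20
4. P1: store L0 := 89  bus=[BusRdX]  L0: P0=I P1=M  mem[L0]=20
5. P1: load  L4  bus=[-]  L4: P0=S P1=S  mem[L4]=90
6. P1: load  L4  bus=[-]  L4: P0=S P1=S  mem[L4]=90
7. P0: load  L4  bus=[-]  L4: P0=S P1=S  mem[L4]=90
8. P0: store L4 := 65  bus=[BusUpgr]  L4: P0=M P1=I  mem[L4]=90
9. P0: load  L4  bus=[-]  L4: P0=M P1=I  mem[L4]=90
10. P0: load  L4  bus=[-]  L4: P0=M P1=I  mem[L4]=90
11. P0: load  L4  bus=[-]  L4: P0=M P1=I  mem[L4]=90
12. P0: load  L0  bus=[BusRd]  L0: P0=S P1=O  mem[L0]=20
13. P0: load  L4  bus=[-]  L4: P0=M P1=I  mem[L4]=90
14. P0: load  L4  bus=[-]  L4: P0=M P1=I  mem[L4]=90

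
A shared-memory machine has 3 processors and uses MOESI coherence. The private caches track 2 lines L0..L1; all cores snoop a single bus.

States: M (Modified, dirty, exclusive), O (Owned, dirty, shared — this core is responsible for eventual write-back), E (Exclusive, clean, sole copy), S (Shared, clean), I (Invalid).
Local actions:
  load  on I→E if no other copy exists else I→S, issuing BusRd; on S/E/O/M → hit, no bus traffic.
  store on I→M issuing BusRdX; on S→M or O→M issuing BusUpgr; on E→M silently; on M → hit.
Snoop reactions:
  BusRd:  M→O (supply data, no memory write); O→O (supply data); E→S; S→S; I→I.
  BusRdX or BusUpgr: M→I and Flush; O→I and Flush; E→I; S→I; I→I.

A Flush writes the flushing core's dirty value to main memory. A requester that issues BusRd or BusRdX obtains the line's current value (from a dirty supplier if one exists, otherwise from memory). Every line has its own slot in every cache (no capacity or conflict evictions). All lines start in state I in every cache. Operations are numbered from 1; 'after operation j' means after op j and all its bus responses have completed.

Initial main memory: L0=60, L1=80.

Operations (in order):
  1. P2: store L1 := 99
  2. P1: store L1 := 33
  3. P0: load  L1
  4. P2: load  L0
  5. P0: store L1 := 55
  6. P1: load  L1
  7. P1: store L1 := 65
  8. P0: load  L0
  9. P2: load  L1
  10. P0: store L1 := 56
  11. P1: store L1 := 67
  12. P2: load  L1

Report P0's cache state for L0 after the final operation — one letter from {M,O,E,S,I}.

state = S

step 1: P2: store L1 := 99  ⟶  IIM  (L1)  txn=BusRdX  M[L1]=80
step 2: P1: store L1 := 33  ⟶  IMI  (L1)  txn=BusRdX+Flush  M[L1]=99
step 3: P0: load  L1  ⟶  SOI  (L1)  txn=BusRd  M[L1]=99
step 4: P2: load  L0  ⟶  IIE  (L0)  txn=BusRd  M[L0]=60
step 5: P0: store L1 := 55  ⟶  MII  (L1)  txn=BusUpgr+Flush  M[L1]=33
step 6: P1: load  L1  ⟶  OSI  (L1)  txn=BusRd  M[L1]=33
step 7: P1: store L1 := 65  ⟶  IMI  (L1)  txn=BusUpgr+Flush  M[L1]=55
step 8: P0: load  L0  ⟶  SIS  (L0)  txn=BusRd  M[L0]=60
step 9: P2: load  L1  ⟶  IOS  (L1)  txn=BusRd  M[L1]=55
step 10: P0: store L1 := 56  ⟶  MII  (L1)  txn=BusRdX+Flush  M[L1]=65
step 11: P1: store L1 := 67  ⟶  IMI  (L1)  txn=BusRdX+Flush  M[L1]=56
step 12: P2: load  L1  ⟶  IOS  (L1)  txn=BusRd  M[L1]=56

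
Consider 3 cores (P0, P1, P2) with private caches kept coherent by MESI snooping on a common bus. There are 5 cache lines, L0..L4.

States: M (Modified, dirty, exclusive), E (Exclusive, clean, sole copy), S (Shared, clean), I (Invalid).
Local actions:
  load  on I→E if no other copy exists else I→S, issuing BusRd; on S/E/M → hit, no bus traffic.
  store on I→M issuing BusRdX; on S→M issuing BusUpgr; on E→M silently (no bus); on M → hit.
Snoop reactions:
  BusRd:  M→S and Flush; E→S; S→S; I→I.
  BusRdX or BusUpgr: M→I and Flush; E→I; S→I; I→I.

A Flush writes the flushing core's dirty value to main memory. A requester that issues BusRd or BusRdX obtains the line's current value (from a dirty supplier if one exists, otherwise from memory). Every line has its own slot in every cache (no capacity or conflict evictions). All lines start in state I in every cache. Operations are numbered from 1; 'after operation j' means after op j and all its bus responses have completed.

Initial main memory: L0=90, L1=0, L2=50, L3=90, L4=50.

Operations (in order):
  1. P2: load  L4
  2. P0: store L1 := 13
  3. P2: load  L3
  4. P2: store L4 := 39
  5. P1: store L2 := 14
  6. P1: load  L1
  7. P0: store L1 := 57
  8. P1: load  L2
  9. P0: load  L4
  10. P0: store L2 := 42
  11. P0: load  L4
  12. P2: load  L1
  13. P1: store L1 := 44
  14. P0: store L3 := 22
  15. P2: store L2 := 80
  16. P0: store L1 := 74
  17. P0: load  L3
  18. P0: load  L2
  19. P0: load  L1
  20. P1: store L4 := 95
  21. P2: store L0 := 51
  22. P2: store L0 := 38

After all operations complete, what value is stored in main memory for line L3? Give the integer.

memory[L3] = 90

1. P2: load  L4  bus=[BusRd]  L4: P0=I P1=I P2=E  mem[L4]=50
2. P0: store L1 := 13  bus=[BusRdX]  L1: P0=M P1=I P2=I  mem[L1]=0
3. P2: load  L3  bus=[BusRd]  L3: P0=I P1=I P2=E  mem[L3]=90
4. P2: store L4 := 39  bus=[-]  L4: P0=I P1=I P2=M  mem[L4]=50
5. P1: store L2 := 14  bus=[BusRdX]  L2: P0=I P1=M P2=I  mem[L2]=50
6. P1: load  L1  bus=[BusRd,Flush]  L1: P0=S P1=S P2=I  mem[L1]=13
7. P0: store L1 := 57  bus=[BusUpgr]  L1: P0=M P1=I P2=I  mem[L1]=13
8. P1: load  L2  bus=[-]  L2: P0=I P1=M P2=I  mem[L2]=50
9. P0: load  L4  bus=[BusRd,Flush]  L4: P0=S P1=I P2=S  mem[L4]=39
10. P0: store L2 := 42  bus=[BusRdX,Flush]  L2: P0=M P1=I P2=I  mem[L2]=14
11. P0: load  L4  bus=[-]  L4: P0=S P1=I P2=S  mem[L4]=39
12. P2: load  L1  bus=[BusRd,Flush]  L1: P0=S P1=I P2=S  mem[L1]=57
13. P1: store L1 := 44  bus=[BusRdX]  L1: P0=I P1=M P2=I  mem[L1]=57
14. P0: store L3 := 22  bus=[BusRdX]  L3: P0=M P1=I P2=I  mem[L3]=90
15. P2: store L2 := 80  bus=[BusRdX,Flush]  L2: P0=I P1=I P2=M  mem[L2]=42
16. P0: store L1 := 74  bus=[BusRdX,Flush]  L1: P0=M P1=I P2=I  mem[L1]=44
17. P0: load  L3  bus=[-]  L3: P0=M P1=I P2=I  mem[L3]=90
18. P0: load  L2  bus=[BusRd,Flush]  L2: P0=S P1=I P2=S  mem[L2]=80
19. P0: load  L1  bus=[-]  L1: P0=M P1=I P2=I  mem[L1]=44
20. P1: store L4 := 95  bus=[BusRdX]  L4: P0=I P1=M P2=I  mem[L4]=39
21. P2: store L0 := 51  bus=[BusRdX]  L0: P0=I P1=I P2=M  mem[L0]=90
22. P2: store L0 := 38  bus=[-]  L0: P0=I P1=I P2=M  mem[L0]=90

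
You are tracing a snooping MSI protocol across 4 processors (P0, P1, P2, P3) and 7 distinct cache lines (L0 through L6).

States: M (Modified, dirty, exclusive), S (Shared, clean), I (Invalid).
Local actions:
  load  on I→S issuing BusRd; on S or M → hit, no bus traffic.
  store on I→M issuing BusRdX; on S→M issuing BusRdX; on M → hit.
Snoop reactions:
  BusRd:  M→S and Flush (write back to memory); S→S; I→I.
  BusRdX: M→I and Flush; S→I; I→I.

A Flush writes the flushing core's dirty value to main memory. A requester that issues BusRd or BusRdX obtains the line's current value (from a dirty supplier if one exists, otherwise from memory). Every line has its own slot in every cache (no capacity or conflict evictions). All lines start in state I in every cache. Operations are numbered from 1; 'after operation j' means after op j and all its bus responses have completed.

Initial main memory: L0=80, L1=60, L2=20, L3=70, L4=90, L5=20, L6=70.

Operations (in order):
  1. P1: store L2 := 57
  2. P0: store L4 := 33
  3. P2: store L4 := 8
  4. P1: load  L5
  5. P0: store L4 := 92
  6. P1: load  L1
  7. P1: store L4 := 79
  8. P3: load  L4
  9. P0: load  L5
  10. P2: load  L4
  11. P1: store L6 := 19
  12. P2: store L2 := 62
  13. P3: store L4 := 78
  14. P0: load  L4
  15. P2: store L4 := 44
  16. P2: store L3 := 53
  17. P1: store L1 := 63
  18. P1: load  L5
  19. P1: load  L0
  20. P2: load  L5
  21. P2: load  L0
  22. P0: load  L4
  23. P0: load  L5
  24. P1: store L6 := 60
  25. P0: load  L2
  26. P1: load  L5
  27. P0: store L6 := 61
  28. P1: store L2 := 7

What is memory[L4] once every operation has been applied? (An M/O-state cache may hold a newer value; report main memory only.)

memory[L4] = 44

step 1: P1: store L2 := 57  ⟶  IMII  (L2)  txn=BusRdX  M[L2]=20
step 2: P0: store L4 := 33  ⟶  MIII  (L4)  txn=BusRdX  M[L4]=90
step 3: P2: store L4 := 8  ⟶  IIMI  (L4)  txn=BusRdX+Flush  M[L4]=33
step 4: P1: load  L5  ⟶  ISII  (L5)  txn=BusRd  M[L5]=20
step 5: P0: store L4 := 92  ⟶  MIII  (L4)  txn=BusRdX+Flush  M[L4]=8
step 6: P1: load  L1  ⟶  ISII  (L1)  txn=BusRd  M[L1]=60
step 7: P1: store L4 := 79  ⟶  IMII  (L4)  txn=BusRdX+Flush  M[L4]=92
step 8: P3: load  L4  ⟶  ISIS  (L4)  txn=BusRd+Flush  M[L4]=79
step 9: P0: load  L5  ⟶  SSII  (L5)  txn=BusRd  M[L5]=20
step 10: P2: load  L4  ⟶  ISSS  (L4)  txn=BusRd  M[L4]=79
step 11: P1: store L6 := 19  ⟶  IMII  (L6)  txn=BusRdX  M[L6]=70
step 12: P2: store L2 := 62  ⟶  IIMI  (L2)  txn=BusRdX+Flush  M[L2]=57
step 13: P3: store L4 := 78  ⟶  IIIM  (L4)  txn=BusRdX  M[L4]=79
step 14: P0: load  L4  ⟶  SIIS  (L4)  txn=BusRd+Flush  M[L4]=78
step 15: P2: store L4 := 44  ⟶  IIMI  (L4)  txn=BusRdX  M[L4]=78
step 16: P2: store L3 := 53  ⟶  IIMI  (L3)  txn=BusRdX  M[L3]=70
step 17: P1: store L1 := 63  ⟶  IMII  (L1)  txn=BusRdX  M[L1]=60
step 18: P1: load  L5  ⟶  SSII  (L5)  txn=∅  M[L5]=20
step 19: P1: load  L0  ⟶  ISII  (L0)  txn=BusRd  M[L0]=80
step 20: P2: load  L5  ⟶  SSSI  (L5)  txn=BusRd  M[L5]=20
step 21: P2: load  L0  ⟶  ISSI  (L0)  txn=BusRd  M[L0]=80
step 22: P0: load  L4  ⟶  SISI  (L4)  txn=BusRd+Flush  M[L4]=44
step 23: P0: load  L5  ⟶  SSSI  (L5)  txn=∅  M[L5]=20
step 24: P1: store L6 := 60  ⟶  IMII  (L6)  txn=∅  M[L6]=70
step 25: P0: load  L2  ⟶  SISI  (L2)  txn=BusRd+Flush  M[L2]=62
step 26: P1: load  L5  ⟶  SSSI  (L5)  txn=∅  M[L5]=20
step 27: P0: store L6 := 61  ⟶  MIII  (L6)  txn=BusRdX+Flush  M[L6]=60
step 28: P1: store L2 := 7  ⟶  IMII  (L2)  txn=BusRdX  M[L2]=62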